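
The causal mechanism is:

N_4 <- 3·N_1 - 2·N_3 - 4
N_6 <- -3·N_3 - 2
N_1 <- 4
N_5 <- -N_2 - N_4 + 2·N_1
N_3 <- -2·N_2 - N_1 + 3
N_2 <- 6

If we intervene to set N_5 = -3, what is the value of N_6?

37

The intervention breaks the incoming arrows to N_5: N_5 <- -N_2 - N_4 + 2·N_1 no longer applies, and N_5 = -3.
Since N_6 is not a descendant of the intervened variable, it is unaffected.
N_3 = -2·N_2 - N_1 + 3  [with N_2=6, N_1=4]  = -13
N_6 = -3·N_3 - 2  [with N_3=-13]  = 37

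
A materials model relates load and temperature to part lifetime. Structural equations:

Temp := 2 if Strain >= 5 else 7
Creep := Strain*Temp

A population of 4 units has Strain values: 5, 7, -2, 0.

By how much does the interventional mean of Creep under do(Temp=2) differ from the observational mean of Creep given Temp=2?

-7

Every unit gets Temp=2 under the intervention. Creep values become 10, 14, -4, 0; E[Creep|do(Temp=2)] = 5.
Conditioning on Temp=2 selects the 2 unit(s) with Strain ∈ {5, 7}. Their Creep values: 10, 14. Mean = 12.
Difference = 5 − 12 = -7.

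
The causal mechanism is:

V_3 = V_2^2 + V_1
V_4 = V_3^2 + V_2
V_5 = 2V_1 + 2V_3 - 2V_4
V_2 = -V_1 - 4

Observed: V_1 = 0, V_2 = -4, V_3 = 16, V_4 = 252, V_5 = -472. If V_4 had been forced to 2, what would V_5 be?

28

Intervening sets V_4 = 2 and removes its equation (V_4 = V_3^2 + V_2).
V_2 = -V_1 - 4  [with V_1=0]  = -4
V_3 = V_2^2 + V_1  [with V_2=-4, V_1=0]  = 16
V_5 = 2V_1 + 2V_3 - 2V_4  [with V_1=0, V_3=16, V_4=2]  = 28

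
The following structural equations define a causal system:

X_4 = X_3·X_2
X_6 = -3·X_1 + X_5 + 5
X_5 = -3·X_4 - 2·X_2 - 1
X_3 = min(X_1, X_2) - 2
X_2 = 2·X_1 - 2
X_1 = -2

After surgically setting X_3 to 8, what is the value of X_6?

The intervention breaks the incoming arrows to X_3: X_3 = min(X_1, X_2) - 2 no longer applies, and X_3 = 8.
X_2 = 2·X_1 - 2  [with X_1=-2]  = -6
X_4 = X_3·X_2  [with X_3=8, X_2=-6]  = -48
X_5 = -3·X_4 - 2·X_2 - 1  [with X_4=-48, X_2=-6]  = 155
X_6 = -3·X_1 + X_5 + 5  [with X_1=-2, X_5=155]  = 166

166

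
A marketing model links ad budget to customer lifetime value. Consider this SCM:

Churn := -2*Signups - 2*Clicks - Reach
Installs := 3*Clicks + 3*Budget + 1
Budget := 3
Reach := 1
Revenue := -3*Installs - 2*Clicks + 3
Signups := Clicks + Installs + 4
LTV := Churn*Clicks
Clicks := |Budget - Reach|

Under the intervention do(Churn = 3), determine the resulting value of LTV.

Intervening sets Churn = 3 and removes its equation (Churn := -2*Signups - 2*Clicks - Reach).
Clicks = |Budget - Reach|  [with Budget=3, Reach=1]  = 2
LTV = Churn*Clicks  [with Churn=3, Clicks=2]  = 6

6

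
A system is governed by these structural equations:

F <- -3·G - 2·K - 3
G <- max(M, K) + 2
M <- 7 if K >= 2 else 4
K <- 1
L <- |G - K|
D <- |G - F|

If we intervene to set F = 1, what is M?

The intervention breaks the incoming arrows to F: F <- -3·G - 2·K - 3 no longer applies, and F = 1.
Since M is not a descendant of the intervened variable, it is unaffected.
M = 7 if K >= 2 else 4  [with K=1]  = 4

4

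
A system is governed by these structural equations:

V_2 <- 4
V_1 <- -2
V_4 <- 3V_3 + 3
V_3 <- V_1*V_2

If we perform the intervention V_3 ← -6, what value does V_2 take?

Under do(V_3=-6), the mechanism V_3 <- V_1*V_2 is discarded; V_3 is fixed at -6.
Since V_2 is not a descendant of the intervened variable, it is unaffected.

4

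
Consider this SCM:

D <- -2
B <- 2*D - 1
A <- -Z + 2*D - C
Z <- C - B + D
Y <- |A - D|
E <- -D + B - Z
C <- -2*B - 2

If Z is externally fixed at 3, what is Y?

Under do(Z=3), the mechanism Z <- C - B + D is discarded; Z is fixed at 3.
B = 2*D - 1  [with D=-2]  = -5
C = -2*B - 2  [with B=-5]  = 8
A = -Z + 2*D - C  [with Z=3, D=-2, C=8]  = -15
Y = |A - D|  [with A=-15, D=-2]  = 13

13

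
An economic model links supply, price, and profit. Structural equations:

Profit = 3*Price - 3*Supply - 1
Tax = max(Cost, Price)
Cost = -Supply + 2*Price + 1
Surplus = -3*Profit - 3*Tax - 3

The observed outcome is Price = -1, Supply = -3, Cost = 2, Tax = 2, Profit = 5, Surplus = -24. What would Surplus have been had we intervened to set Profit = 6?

The intervention breaks the incoming arrows to Profit: Profit = 3*Price - 3*Supply - 1 no longer applies, and Profit = 6.
Cost = -Supply + 2*Price + 1  [with Supply=-3, Price=-1]  = 2
Tax = max(Cost, Price)  [with Cost=2, Price=-1]  = 2
Surplus = -3*Profit - 3*Tax - 3  [with Profit=6, Tax=2]  = -27

-27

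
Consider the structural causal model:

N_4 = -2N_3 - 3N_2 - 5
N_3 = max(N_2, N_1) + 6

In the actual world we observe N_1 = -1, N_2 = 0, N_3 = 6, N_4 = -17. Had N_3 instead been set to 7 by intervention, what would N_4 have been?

-19

The intervention breaks the incoming arrows to N_3: N_3 = max(N_2, N_1) + 6 no longer applies, and N_3 = 7.
N_4 = -2N_3 - 3N_2 - 5  [with N_3=7, N_2=0]  = -19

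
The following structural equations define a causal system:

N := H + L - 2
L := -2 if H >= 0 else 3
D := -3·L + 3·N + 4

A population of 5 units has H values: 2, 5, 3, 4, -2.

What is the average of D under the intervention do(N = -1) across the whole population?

Under do(N=-1), N's equation is replaced by N=-1 for every unit. Per-unit D: 7, 7, 7, 7, -8. Mean = 4.

4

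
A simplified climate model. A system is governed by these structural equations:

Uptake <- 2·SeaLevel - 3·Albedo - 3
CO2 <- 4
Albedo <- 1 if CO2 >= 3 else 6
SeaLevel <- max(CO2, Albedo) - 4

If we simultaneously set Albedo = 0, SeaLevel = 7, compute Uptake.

Setting Albedo = 0, SeaLevel = 7 by intervention discards those variables' equations.
Uptake = 2·SeaLevel - 3·Albedo - 3  [with SeaLevel=7, Albedo=0]  = 11

11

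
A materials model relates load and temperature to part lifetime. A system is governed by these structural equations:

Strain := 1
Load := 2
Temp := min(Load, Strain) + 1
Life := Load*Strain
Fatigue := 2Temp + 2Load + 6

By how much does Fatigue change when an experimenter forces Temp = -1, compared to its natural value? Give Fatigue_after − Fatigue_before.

The intervention breaks the incoming arrows to Temp: Temp := min(Load, Strain) + 1 no longer applies, and Temp = -1.
Fatigue = 2Temp + 2Load + 6  [with Temp=-1, Load=2]  = 8
Without intervention: Temp = min(Load, Strain) + 1  [with Load=2, Strain=1]  = 2; Fatigue = 2Temp + 2Load + 6  [with Temp=2, Load=2]  = 14.
Change = 8 − 14 = -6.

-6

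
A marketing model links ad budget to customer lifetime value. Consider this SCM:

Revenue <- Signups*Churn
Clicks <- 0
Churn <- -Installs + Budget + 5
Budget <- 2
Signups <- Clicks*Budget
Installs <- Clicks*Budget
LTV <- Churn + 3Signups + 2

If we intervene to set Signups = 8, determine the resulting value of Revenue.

56

Under do(Signups=8), the mechanism Signups <- Clicks*Budget is discarded; Signups is fixed at 8.
Installs = Clicks*Budget  [with Clicks=0, Budget=2]  = 0
Churn = -Installs + Budget + 5  [with Installs=0, Budget=2]  = 7
Revenue = Signups*Churn  [with Signups=8, Churn=7]  = 56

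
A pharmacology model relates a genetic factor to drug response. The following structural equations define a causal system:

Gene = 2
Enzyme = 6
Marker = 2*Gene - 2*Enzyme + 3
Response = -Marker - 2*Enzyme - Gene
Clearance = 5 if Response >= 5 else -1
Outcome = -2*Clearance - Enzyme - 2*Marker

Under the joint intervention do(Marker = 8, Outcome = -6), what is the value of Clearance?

The joint intervention fixes Marker = 8, Outcome = -6, removing each variable's own equation.
Response = -Marker - 2*Enzyme - Gene  [with Marker=8, Enzyme=6, Gene=2]  = -22
Clearance = 5 if Response >= 5 else -1  [with Response=-22]  = -1

-1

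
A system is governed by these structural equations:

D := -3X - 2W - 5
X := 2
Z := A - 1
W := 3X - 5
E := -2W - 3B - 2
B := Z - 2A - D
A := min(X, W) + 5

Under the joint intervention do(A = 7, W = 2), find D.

The joint intervention fixes A = 7, W = 2, removing each variable's own equation.
D = -3X - 2W - 5  [with X=2, W=2]  = -15

-15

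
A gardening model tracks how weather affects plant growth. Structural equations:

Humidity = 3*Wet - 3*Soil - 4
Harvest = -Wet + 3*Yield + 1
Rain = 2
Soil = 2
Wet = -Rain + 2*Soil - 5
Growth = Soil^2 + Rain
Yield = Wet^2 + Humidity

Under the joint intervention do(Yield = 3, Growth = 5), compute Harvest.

13

Under do(Yield = 3, Growth = 5), each intervened variable's structural equation is replaced by its fixed value.
Wet = -Rain + 2*Soil - 5  [with Rain=2, Soil=2]  = -3
Harvest = -Wet + 3*Yield + 1  [with Wet=-3, Yield=3]  = 13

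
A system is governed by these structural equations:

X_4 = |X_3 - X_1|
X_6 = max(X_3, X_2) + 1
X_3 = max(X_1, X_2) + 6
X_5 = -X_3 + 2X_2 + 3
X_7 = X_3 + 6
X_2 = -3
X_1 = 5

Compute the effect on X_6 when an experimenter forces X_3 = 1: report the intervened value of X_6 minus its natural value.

-10

The intervention breaks the incoming arrows to X_3: X_3 = max(X_1, X_2) + 6 no longer applies, and X_3 = 1.
X_6 = max(X_3, X_2) + 1  [with X_3=1, X_2=-3]  = 2
Without intervention: X_3 = max(X_1, X_2) + 6  [with X_1=5, X_2=-3]  = 11; X_6 = max(X_3, X_2) + 1  [with X_3=11, X_2=-3]  = 12.
Change = 2 − 12 = -10.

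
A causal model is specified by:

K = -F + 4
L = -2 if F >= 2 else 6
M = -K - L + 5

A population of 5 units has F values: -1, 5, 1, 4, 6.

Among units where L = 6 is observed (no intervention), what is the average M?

-5

Conditioning on L=6 selects the 2 unit(s) with F ∈ {-1, 1}. Their M values: -6, -4. Mean = -5.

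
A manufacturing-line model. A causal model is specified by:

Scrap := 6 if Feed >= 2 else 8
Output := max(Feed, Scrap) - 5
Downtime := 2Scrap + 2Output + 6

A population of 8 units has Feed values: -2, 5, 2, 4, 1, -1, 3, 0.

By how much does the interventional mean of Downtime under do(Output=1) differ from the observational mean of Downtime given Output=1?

do(Output=1) breaks Output's dependence on Feed. With Output=1 fixed, Downtime across the units is 24, 20, 20, 20, 24, 24, 20, 24, mean 22.
Conditioning on Output=1 selects the 4 unit(s) with Feed ∈ {5, 2, 4, 3}. Their Downtime values: 20, 20, 20, 20. Mean = 20.
Difference = 22 − 20 = 2.

2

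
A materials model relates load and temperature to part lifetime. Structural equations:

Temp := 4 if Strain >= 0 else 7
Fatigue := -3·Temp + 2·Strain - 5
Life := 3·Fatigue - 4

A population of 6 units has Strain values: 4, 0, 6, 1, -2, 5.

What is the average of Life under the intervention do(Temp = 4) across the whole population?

The intervention sets Temp=4 in all 6 units regardless of Strain. Recomputing Life per unit gives -31, -55, -19, -49, -67, -25; average -41.

-41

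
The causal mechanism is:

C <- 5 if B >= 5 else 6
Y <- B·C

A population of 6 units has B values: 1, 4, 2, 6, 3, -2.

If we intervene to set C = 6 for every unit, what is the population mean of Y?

Under do(C=6), C's equation is replaced by C=6 for every unit. Per-unit Y: 6, 24, 12, 36, 18, -12. Mean = 14.

14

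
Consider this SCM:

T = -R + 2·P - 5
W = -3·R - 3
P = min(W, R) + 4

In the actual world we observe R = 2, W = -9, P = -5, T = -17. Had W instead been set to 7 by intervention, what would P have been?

6

The intervention breaks the incoming arrows to W: W = -3·R - 3 no longer applies, and W = 7.
P = min(W, R) + 4  [with W=7, R=2]  = 6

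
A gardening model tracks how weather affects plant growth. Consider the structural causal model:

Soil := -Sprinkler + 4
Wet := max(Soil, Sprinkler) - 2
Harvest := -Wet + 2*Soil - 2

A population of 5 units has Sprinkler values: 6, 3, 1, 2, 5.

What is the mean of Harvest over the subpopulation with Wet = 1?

1

Conditioning on Wet=1 selects the 2 unit(s) with Sprinkler ∈ {3, 1}. Their Harvest values: -1, 3. Mean = 1.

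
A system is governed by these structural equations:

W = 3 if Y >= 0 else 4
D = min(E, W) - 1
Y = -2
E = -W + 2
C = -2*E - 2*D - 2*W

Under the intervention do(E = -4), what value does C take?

do(E=-4) replaces the equation E = -W + 2 with the constant E = -4.
W = 3 if Y >= 0 else 4  [with Y=-2]  = 4
D = min(E, W) - 1  [with E=-4, W=4]  = -5
C = -2*E - 2*D - 2*W  [with E=-4, D=-5, W=4]  = 10

10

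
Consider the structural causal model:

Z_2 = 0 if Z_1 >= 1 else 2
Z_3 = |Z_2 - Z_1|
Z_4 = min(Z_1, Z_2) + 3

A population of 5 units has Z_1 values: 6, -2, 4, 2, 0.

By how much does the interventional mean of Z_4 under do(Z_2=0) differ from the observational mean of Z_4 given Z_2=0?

do(Z_2=0) breaks Z_2's dependence on Z_1. With Z_2=0 fixed, Z_4 across the units is 3, 1, 3, 3, 3, mean 2.6.
Conditioning on Z_2=0 selects the 3 unit(s) with Z_1 ∈ {6, 4, 2}. Their Z_4 values: 3, 3, 3. Mean = 3.
Difference = 2.6 − 3 = -0.4.

-0.4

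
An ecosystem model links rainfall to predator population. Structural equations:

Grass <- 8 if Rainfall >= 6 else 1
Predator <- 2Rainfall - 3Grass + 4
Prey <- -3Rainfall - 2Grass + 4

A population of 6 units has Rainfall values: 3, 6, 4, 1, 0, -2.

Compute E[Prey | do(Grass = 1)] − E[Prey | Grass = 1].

-2.4

do(Grass=1) breaks Grass's dependence on Rainfall. With Grass=1 fixed, Prey across the units is -7, -16, -10, -1, 2, 8, mean -4.
Observing Grass=1 restricts to units where Grass's equation naturally yields 1: Rainfall ∈ {3, 4, 1, 0, -2}. In that subpopulation Prey = -7, -10, -1, 2, 8, mean -1.6.
Difference = -4 − (-1.6) = -2.4.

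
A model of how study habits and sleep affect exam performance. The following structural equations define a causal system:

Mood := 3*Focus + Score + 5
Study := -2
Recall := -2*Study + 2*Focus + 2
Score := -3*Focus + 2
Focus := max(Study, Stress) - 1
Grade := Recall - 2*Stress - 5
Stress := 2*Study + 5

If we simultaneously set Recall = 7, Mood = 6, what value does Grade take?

0

Setting Recall = 7, Mood = 6 by intervention discards those variables' equations.
Stress = 2*Study + 5  [with Study=-2]  = 1
Grade = Recall - 2*Stress - 5  [with Recall=7, Stress=1]  = 0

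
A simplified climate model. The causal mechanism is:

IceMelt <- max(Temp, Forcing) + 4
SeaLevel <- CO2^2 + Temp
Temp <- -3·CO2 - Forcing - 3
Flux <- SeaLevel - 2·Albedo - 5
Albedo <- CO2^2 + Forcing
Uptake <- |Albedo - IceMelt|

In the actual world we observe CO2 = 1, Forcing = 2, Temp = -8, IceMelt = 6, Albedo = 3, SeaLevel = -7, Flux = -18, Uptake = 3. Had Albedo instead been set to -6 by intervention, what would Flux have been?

Under do(Albedo=-6), the mechanism Albedo <- CO2^2 + Forcing is discarded; Albedo is fixed at -6.
Temp = -3·CO2 - Forcing - 3  [with CO2=1, Forcing=2]  = -8
SeaLevel = CO2^2 + Temp  [with CO2=1, Temp=-8]  = -7
Flux = SeaLevel - 2·Albedo - 5  [with SeaLevel=-7, Albedo=-6]  = 0

0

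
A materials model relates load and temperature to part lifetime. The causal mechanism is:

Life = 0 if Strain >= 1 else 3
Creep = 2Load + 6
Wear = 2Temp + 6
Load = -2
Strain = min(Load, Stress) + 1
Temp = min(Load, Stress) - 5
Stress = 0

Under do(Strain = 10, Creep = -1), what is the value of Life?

0

Under do(Strain = 10, Creep = -1), each intervened variable's structural equation is replaced by its fixed value.
Life = 0 if Strain >= 1 else 3  [with Strain=10]  = 0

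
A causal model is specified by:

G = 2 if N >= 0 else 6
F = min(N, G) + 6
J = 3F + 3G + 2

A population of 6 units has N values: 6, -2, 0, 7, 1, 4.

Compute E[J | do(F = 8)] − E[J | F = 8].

The intervention sets F=8 in all 6 units regardless of N. Recomputing J per unit gives 32, 44, 32, 32, 32, 32; average 34.
Observing F=8 restricts to units where F's equation naturally yields 8: N ∈ {6, 7, 4}. In that subpopulation J = 32, 32, 32, mean 32.
Difference = 34 − 32 = 2.

2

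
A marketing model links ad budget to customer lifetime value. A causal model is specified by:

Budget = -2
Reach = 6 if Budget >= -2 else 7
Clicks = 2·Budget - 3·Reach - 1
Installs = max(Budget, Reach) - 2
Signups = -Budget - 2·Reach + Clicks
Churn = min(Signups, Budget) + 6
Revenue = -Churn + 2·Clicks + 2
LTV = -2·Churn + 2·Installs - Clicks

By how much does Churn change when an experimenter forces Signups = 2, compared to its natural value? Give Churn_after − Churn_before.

31

The intervention breaks the incoming arrows to Signups: Signups = -Budget - 2·Reach + Clicks no longer applies, and Signups = 2.
Churn = min(Signups, Budget) + 6  [with Signups=2, Budget=-2]  = 4
Without intervention: Reach = 6 if Budget >= -2 else 7  [with Budget=-2]  = 6; Clicks = 2·Budget - 3·Reach - 1  [with Budget=-2, Reach=6]  = -23; Signups = -Budget - 2·Reach + Clicks  [with Budget=-2, Reach=6, Clicks=-23]  = -33; Churn = min(Signups, Budget) + 6  [with Signups=-33, Budget=-2]  = -27.
Change = 4 − (-27) = 31.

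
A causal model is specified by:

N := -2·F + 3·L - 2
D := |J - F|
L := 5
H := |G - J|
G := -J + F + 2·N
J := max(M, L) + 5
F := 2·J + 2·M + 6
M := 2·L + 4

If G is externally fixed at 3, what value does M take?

14

do(G=3) replaces the equation G := -J + F + 2·N with the constant G = 3.
M is not downstream of the intervention, so its value is determined by the original equations.
M = 2·L + 4  [with L=5]  = 14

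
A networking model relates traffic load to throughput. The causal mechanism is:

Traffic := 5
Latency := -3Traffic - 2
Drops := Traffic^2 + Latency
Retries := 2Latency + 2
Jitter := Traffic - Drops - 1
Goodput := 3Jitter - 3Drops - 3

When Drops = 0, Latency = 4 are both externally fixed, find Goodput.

9

Setting Drops = 0, Latency = 4 by intervention discards those variables' equations.
Jitter = Traffic - Drops - 1  [with Traffic=5, Drops=0]  = 4
Goodput = 3Jitter - 3Drops - 3  [with Jitter=4, Drops=0]  = 9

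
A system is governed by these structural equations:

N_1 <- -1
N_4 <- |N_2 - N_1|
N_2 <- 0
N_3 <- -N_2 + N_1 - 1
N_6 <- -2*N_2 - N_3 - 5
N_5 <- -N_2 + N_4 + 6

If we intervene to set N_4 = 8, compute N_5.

14

Intervening sets N_4 = 8 and removes its equation (N_4 <- |N_2 - N_1|).
N_5 = -N_2 + N_4 + 6  [with N_2=0, N_4=8]  = 14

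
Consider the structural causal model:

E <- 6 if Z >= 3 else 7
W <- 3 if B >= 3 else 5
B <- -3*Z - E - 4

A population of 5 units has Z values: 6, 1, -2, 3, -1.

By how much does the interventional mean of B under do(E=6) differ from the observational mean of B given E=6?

Under do(E=6), E's equation is replaced by E=6 for every unit. Per-unit B: -28, -13, -4, -19, -7. Mean = -14.2.
Conditioning on E=6 selects the 2 unit(s) with Z ∈ {6, 3}. Their B values: -28, -19. Mean = -23.5.
Difference = -14.2 − (-23.5) = 9.3.

9.3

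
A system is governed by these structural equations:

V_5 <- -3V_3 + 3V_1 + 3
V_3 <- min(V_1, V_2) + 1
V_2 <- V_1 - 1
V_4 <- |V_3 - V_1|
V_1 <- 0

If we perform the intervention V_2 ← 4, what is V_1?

0

Under do(V_2=4), the mechanism V_2 <- V_1 - 1 is discarded; V_2 is fixed at 4.
V_1 is not downstream of the intervention, so its value is determined by the original equations.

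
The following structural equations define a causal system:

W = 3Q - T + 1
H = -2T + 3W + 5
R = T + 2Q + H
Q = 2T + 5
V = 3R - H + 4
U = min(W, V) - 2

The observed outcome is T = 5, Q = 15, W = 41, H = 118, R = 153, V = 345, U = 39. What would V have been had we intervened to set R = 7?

-93

The intervention breaks the incoming arrows to R: R = T + 2Q + H no longer applies, and R = 7.
Q = 2T + 5  [with T=5]  = 15
W = 3Q - T + 1  [with Q=15, T=5]  = 41
H = -2T + 3W + 5  [with T=5, W=41]  = 118
V = 3R - H + 4  [with R=7, H=118]  = -93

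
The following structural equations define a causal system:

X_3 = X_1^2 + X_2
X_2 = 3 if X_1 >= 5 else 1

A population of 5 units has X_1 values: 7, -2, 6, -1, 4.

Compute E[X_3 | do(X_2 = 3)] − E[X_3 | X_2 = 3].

The intervention sets X_2=3 in all 5 units regardless of X_1. Recomputing X_3 per unit gives 52, 7, 39, 4, 19; average 24.2.
E[X_3|X_2=3] averages over only the 2 units with X_2=3 (X_1 = 7, 6): X_3 = 52, 39, mean 45.5.
Difference = 24.2 − 45.5 = -21.3.

-21.3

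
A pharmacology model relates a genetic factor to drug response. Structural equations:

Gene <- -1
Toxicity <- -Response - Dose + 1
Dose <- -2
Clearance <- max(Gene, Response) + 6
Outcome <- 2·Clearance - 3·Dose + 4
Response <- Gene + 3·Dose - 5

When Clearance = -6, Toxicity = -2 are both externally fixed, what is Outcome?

Setting Clearance = -6, Toxicity = -2 by intervention discards those variables' equations.
Outcome = 2·Clearance - 3·Dose + 4  [with Clearance=-6, Dose=-2]  = -2

-2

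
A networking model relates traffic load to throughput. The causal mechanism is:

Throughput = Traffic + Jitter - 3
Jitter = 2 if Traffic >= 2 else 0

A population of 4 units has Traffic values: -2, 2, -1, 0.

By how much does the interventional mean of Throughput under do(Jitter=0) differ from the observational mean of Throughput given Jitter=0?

0.75

The intervention sets Jitter=0 in all 4 units regardless of Traffic. Recomputing Throughput per unit gives -5, -1, -4, -3; average -3.25.
Observing Jitter=0 restricts to units where Jitter's equation naturally yields 0: Traffic ∈ {-2, -1, 0}. In that subpopulation Throughput = -5, -4, -3, mean -4.
Difference = -3.25 − (-4) = 0.75.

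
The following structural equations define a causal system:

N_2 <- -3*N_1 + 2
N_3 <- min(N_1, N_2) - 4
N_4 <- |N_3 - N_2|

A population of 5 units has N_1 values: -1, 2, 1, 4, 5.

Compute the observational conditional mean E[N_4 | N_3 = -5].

Observing N_3=-5 restricts to units where N_3's equation naturally yields -5: N_1 ∈ {-1, 1}. In that subpopulation N_4 = 10, 4, mean 7.

7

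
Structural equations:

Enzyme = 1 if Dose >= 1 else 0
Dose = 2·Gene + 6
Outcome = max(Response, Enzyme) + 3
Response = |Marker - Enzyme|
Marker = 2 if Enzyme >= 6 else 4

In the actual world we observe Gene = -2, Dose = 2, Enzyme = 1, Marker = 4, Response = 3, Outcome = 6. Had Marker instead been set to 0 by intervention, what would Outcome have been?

4

Under do(Marker=0), the mechanism Marker = 2 if Enzyme >= 6 else 4 is discarded; Marker is fixed at 0.
Dose = 2·Gene + 6  [with Gene=-2]  = 2
Enzyme = 1 if Dose >= 1 else 0  [with Dose=2]  = 1
Response = |Marker - Enzyme|  [with Marker=0, Enzyme=1]  = 1
Outcome = max(Response, Enzyme) + 3  [with Response=1, Enzyme=1]  = 4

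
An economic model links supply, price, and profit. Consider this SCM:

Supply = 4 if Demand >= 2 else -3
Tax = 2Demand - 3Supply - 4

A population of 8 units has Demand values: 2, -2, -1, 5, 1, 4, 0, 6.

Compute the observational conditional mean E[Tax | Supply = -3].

4

E[Tax|Supply=-3] averages over only the 4 units with Supply=-3 (Demand = -2, -1, 1, 0): Tax = 1, 3, 7, 5, mean 4.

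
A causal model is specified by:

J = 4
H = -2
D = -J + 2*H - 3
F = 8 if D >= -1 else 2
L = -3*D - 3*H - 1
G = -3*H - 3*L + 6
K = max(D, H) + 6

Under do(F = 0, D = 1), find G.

6

The joint intervention fixes F = 0, D = 1, removing each variable's own equation.
L = -3*D - 3*H - 1  [with D=1, H=-2]  = 2
G = -3*H - 3*L + 6  [with H=-2, L=2]  = 6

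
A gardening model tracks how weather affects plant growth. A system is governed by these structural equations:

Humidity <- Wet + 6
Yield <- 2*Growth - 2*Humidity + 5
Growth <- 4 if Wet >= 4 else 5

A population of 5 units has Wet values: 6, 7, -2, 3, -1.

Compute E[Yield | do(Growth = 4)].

-4.2

Under do(Growth=4), Growth's equation is replaced by Growth=4 for every unit. Per-unit Yield: -11, -13, 5, -5, 3. Mean = -4.2.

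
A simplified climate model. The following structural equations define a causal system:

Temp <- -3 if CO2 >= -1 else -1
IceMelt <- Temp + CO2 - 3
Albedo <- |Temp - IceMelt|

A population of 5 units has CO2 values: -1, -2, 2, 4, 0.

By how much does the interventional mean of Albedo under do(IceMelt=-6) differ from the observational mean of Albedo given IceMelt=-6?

-0.6

Every unit gets IceMelt=-6 under the intervention. Albedo values become 3, 5, 3, 3, 3; E[Albedo|do(IceMelt=-6)] = 3.4.
Observing IceMelt=-6 restricts to units where IceMelt's equation naturally yields -6: CO2 ∈ {-2, 0}. In that subpopulation Albedo = 5, 3, mean 4.
Difference = 3.4 − 4 = -0.6.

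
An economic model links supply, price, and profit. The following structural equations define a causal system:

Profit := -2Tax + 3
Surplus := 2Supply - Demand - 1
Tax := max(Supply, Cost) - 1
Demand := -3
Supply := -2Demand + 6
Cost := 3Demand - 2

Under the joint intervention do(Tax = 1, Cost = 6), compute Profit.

1

The joint intervention fixes Tax = 1, Cost = 6, removing each variable's own equation.
Profit = -2Tax + 3  [with Tax=1]  = 1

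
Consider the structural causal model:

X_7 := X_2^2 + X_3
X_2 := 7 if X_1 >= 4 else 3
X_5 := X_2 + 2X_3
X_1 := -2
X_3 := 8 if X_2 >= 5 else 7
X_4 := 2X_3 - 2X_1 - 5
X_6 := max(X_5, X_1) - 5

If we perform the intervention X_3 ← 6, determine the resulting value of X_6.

10

The intervention breaks the incoming arrows to X_3: X_3 := 8 if X_2 >= 5 else 7 no longer applies, and X_3 = 6.
X_2 = 7 if X_1 >= 4 else 3  [with X_1=-2]  = 3
X_5 = X_2 + 2X_3  [with X_2=3, X_3=6]  = 15
X_6 = max(X_5, X_1) - 5  [with X_5=15, X_1=-2]  = 10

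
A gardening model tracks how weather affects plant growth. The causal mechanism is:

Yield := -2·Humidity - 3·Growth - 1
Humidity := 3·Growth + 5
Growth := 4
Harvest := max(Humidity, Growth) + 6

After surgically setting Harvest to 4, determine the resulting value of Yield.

Under do(Harvest=4), the mechanism Harvest := max(Humidity, Growth) + 6 is discarded; Harvest is fixed at 4.
Since Yield is not a descendant of the intervened variable, it is unaffected.
Humidity = 3·Growth + 5  [with Growth=4]  = 17
Yield = -2·Humidity - 3·Growth - 1  [with Humidity=17, Growth=4]  = -47

-47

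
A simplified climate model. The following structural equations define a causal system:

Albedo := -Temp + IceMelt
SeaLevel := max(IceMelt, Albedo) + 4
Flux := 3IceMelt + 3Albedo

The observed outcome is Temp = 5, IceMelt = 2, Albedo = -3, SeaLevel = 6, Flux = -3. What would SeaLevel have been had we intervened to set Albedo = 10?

14

The intervention breaks the incoming arrows to Albedo: Albedo := -Temp + IceMelt no longer applies, and Albedo = 10.
SeaLevel = max(IceMelt, Albedo) + 4  [with IceMelt=2, Albedo=10]  = 14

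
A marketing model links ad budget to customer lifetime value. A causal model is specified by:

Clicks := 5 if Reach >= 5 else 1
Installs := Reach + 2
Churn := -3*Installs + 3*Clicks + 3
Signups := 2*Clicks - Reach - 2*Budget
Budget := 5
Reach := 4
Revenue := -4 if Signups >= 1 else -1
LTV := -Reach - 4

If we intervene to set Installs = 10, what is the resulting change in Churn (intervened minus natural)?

Under do(Installs=10), the mechanism Installs := Reach + 2 is discarded; Installs is fixed at 10.
Clicks = 5 if Reach >= 5 else 1  [with Reach=4]  = 1
Churn = -3*Installs + 3*Clicks + 3  [with Installs=10, Clicks=1]  = -24
Without intervention: Clicks = 5 if Reach >= 5 else 1  [with Reach=4]  = 1; Installs = Reach + 2  [with Reach=4]  = 6; Churn = -3*Installs + 3*Clicks + 3  [with Installs=6, Clicks=1]  = -12.
Change = -24 − (-12) = -12.

-12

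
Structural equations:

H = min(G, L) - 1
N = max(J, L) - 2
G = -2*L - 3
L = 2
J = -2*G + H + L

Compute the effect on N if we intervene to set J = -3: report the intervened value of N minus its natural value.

-6

Intervening sets J = -3 and removes its equation (J = -2*G + H + L).
N = max(J, L) - 2  [with J=-3, L=2]  = 0
Without intervention: G = -2*L - 3  [with L=2]  = -7; H = min(G, L) - 1  [with G=-7, L=2]  = -8; J = -2*G + H + L  [with G=-7, H=-8, L=2]  = 8; N = max(J, L) - 2  [with J=8, L=2]  = 6.
Change = 0 − 6 = -6.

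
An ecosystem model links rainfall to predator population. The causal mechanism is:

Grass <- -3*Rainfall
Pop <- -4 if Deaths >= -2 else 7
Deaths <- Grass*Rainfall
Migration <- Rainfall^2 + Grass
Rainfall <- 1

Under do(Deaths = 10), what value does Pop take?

-4

do(Deaths=10) replaces the equation Deaths <- Grass*Rainfall with the constant Deaths = 10.
Pop = -4 if Deaths >= -2 else 7  [with Deaths=10]  = -4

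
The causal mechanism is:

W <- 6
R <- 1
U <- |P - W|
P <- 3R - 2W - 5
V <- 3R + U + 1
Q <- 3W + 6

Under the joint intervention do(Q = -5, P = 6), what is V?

The joint intervention fixes Q = -5, P = 6, removing each variable's own equation.
U = |P - W|  [with P=6, W=6]  = 0
V = 3R + U + 1  [with R=1, U=0]  = 4

4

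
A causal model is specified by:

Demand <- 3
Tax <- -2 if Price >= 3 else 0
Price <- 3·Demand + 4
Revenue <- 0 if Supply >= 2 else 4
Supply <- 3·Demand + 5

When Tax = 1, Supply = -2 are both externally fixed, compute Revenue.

4

Under do(Tax = 1, Supply = -2), each intervened variable's structural equation is replaced by its fixed value.
Revenue = 0 if Supply >= 2 else 4  [with Supply=-2]  = 4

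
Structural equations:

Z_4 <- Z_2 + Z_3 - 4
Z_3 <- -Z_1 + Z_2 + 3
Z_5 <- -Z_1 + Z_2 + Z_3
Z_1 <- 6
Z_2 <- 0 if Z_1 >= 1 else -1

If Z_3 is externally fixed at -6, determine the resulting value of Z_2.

Under do(Z_3=-6), the mechanism Z_3 <- -Z_1 + Z_2 + 3 is discarded; Z_3 is fixed at -6.
Since Z_2 is not a descendant of the intervened variable, it is unaffected.
Z_2 = 0 if Z_1 >= 1 else -1  [with Z_1=6]  = 0

0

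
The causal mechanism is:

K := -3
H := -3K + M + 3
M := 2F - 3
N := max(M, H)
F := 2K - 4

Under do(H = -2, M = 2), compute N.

The joint intervention fixes H = -2, M = 2, removing each variable's own equation.
N = max(M, H)  [with M=2, H=-2]  = 2

2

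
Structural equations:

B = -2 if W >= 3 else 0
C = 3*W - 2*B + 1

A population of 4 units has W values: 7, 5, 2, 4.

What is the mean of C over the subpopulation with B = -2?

21

E[C|B=-2] averages over only the 3 units with B=-2 (W = 7, 5, 4): C = 26, 20, 17, mean 21.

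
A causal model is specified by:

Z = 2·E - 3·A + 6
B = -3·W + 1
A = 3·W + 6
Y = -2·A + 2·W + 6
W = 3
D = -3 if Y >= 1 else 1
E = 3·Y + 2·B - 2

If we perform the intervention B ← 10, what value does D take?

1

do(B=10) replaces the equation B = -3·W + 1 with the constant B = 10.
D is not downstream of the intervention, so its value is determined by the original equations.
A = 3·W + 6  [with W=3]  = 15
Y = -2·A + 2·W + 6  [with A=15, W=3]  = -18
D = -3 if Y >= 1 else 1  [with Y=-18]  = 1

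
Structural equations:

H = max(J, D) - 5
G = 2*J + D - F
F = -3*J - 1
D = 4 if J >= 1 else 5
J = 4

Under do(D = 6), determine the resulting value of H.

Under do(D=6), the mechanism D = 4 if J >= 1 else 5 is discarded; D is fixed at 6.
H = max(J, D) - 5  [with J=4, D=6]  = 1

1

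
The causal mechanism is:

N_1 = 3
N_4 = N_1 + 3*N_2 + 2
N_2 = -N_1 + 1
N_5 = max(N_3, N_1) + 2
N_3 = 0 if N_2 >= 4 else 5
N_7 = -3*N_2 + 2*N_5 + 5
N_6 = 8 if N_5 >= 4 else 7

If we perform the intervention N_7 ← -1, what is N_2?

-2

Under do(N_7=-1), the mechanism N_7 = -3*N_2 + 2*N_5 + 5 is discarded; N_7 is fixed at -1.
N_2 is not downstream of the intervention, so its value is determined by the original equations.
N_2 = -N_1 + 1  [with N_1=3]  = -2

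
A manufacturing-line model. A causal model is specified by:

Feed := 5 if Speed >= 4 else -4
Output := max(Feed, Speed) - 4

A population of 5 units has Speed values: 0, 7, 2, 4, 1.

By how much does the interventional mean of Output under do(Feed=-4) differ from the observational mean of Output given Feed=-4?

The intervention sets Feed=-4 in all 5 units regardless of Speed. Recomputing Output per unit gives -4, 3, -2, 0, -3; average -1.2.
Observing Feed=-4 restricts to units where Feed's equation naturally yields -4: Speed ∈ {0, 2, 1}. In that subpopulation Output = -4, -2, -3, mean -3.
Difference = -1.2 − (-3) = 1.8.

1.8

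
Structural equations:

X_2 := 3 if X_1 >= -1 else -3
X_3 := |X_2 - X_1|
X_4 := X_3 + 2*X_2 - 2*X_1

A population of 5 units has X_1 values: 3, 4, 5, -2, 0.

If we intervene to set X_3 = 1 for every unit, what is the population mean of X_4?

do(X_3=1) breaks X_3's dependence on X_1. With X_3=1 fixed, X_4 across the units is 1, -1, -3, -1, 7, mean 0.6.

0.6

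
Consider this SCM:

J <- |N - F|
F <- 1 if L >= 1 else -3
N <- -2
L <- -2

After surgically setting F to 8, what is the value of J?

The intervention breaks the incoming arrows to F: F <- 1 if L >= 1 else -3 no longer applies, and F = 8.
J = |N - F|  [with N=-2, F=8]  = 10

10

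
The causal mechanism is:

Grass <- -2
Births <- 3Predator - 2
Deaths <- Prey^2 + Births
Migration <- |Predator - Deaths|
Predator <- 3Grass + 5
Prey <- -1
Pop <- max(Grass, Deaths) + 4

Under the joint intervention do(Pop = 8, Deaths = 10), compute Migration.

Setting Pop = 8, Deaths = 10 by intervention discards those variables' equations.
Predator = 3Grass + 5  [with Grass=-2]  = -1
Migration = |Predator - Deaths|  [with Predator=-1, Deaths=10]  = 11

11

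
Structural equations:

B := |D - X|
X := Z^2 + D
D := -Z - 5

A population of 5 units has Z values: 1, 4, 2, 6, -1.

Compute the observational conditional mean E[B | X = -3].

2.5

Observing X=-3 restricts to units where X's equation naturally yields -3: Z ∈ {2, -1}. In that subpopulation B = 4, 1, mean 2.5.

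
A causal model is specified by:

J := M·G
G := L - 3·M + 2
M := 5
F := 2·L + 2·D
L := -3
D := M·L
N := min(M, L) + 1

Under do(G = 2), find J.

Under do(G=2), the mechanism G := L - 3·M + 2 is discarded; G is fixed at 2.
J = M·G  [with M=5, G=2]  = 10

10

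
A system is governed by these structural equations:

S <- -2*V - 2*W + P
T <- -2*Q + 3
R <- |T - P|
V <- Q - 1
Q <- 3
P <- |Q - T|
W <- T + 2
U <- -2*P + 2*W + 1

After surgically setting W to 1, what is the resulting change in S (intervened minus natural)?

The intervention breaks the incoming arrows to W: W <- T + 2 no longer applies, and W = 1.
T = -2*Q + 3  [with Q=3]  = -3
V = Q - 1  [with Q=3]  = 2
P = |Q - T|  [with Q=3, T=-3]  = 6
S = -2*V - 2*W + P  [with V=2, W=1, P=6]  = 0
Without intervention: T = -2*Q + 3  [with Q=3]  = -3; W = T + 2  [with T=-3]  = -1; V = Q - 1  [with Q=3]  = 2; P = |Q - T|  [with Q=3, T=-3]  = 6; S = -2*V - 2*W + P  [with V=2, W=-1, P=6]  = 4.
Change = 0 − 4 = -4.

-4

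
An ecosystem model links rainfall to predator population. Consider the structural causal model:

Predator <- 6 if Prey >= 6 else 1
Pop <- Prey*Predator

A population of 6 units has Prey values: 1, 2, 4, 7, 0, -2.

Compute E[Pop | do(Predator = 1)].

Every unit gets Predator=1 under the intervention. Pop values become 1, 2, 4, 7, 0, -2; E[Pop|do(Predator=1)] = 2.

2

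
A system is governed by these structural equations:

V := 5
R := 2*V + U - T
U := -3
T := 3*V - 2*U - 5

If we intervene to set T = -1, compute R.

8

The intervention breaks the incoming arrows to T: T := 3*V - 2*U - 5 no longer applies, and T = -1.
R = 2*V + U - T  [with V=5, U=-3, T=-1]  = 8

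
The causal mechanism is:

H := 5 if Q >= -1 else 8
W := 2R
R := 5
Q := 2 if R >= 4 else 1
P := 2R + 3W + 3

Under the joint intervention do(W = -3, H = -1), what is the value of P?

The joint intervention fixes W = -3, H = -1, removing each variable's own equation.
P = 2R + 3W + 3  [with R=5, W=-3]  = 4

4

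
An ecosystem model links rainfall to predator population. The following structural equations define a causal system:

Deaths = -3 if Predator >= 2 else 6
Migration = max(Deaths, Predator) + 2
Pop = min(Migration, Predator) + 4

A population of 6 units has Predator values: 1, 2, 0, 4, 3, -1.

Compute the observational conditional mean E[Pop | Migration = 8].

Observing Migration=8 restricts to units where Migration's equation naturally yields 8: Predator ∈ {1, 0, -1}. In that subpopulation Pop = 5, 4, 3, mean 4.

4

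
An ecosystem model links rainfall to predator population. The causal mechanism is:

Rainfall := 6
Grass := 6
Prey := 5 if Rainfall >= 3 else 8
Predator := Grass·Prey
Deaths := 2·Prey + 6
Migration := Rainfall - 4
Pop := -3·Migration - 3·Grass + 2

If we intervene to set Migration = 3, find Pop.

-25

Intervening sets Migration = 3 and removes its equation (Migration := Rainfall - 4).
Pop = -3·Migration - 3·Grass + 2  [with Migration=3, Grass=6]  = -25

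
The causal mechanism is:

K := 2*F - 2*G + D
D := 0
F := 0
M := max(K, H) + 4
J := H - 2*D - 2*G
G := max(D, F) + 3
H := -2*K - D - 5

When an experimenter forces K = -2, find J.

Under do(K=-2), the mechanism K := 2*F - 2*G + D is discarded; K is fixed at -2.
G = max(D, F) + 3  [with D=0, F=0]  = 3
H = -2*K - D - 5  [with K=-2, D=0]  = -1
J = H - 2*D - 2*G  [with H=-1, D=0, G=3]  = -7

-7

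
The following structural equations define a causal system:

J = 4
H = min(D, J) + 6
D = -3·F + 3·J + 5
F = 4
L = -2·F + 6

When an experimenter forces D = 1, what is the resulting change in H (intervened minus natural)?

-3

Intervening sets D = 1 and removes its equation (D = -3·F + 3·J + 5).
H = min(D, J) + 6  [with D=1, J=4]  = 7
Without intervention: D = -3·F + 3·J + 5  [with F=4, J=4]  = 5; H = min(D, J) + 6  [with D=5, J=4]  = 10.
Change = 7 − 10 = -3.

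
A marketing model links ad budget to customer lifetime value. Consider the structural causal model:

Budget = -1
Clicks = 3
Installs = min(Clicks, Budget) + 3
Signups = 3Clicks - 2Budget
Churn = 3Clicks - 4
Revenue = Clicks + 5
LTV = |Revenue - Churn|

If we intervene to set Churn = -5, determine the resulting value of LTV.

Under do(Churn=-5), the mechanism Churn = 3Clicks - 4 is discarded; Churn is fixed at -5.
Revenue = Clicks + 5  [with Clicks=3]  = 8
LTV = |Revenue - Churn|  [with Revenue=8, Churn=-5]  = 13

13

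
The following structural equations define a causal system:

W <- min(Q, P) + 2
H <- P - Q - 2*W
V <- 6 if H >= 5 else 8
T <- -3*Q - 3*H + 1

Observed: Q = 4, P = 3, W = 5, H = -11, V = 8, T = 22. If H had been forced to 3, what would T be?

-20

Under do(H=3), the mechanism H <- P - Q - 2*W is discarded; H is fixed at 3.
T = -3*Q - 3*H + 1  [with Q=4, H=3]  = -20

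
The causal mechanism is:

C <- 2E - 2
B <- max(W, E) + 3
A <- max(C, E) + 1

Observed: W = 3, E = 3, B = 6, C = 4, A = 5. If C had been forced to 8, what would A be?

9

Intervening sets C = 8 and removes its equation (C <- 2E - 2).
A = max(C, E) + 1  [with C=8, E=3]  = 9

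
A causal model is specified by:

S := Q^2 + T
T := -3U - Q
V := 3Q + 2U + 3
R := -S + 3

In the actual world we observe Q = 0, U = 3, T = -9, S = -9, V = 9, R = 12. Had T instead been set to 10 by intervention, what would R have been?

-7

The intervention breaks the incoming arrows to T: T := -3U - Q no longer applies, and T = 10.
S = Q^2 + T  [with Q=0, T=10]  = 10
R = -S + 3  [with S=10]  = -7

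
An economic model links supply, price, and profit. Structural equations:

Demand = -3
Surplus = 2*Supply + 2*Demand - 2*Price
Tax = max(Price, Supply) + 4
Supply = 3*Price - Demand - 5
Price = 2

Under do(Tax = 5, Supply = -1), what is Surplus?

The joint intervention fixes Tax = 5, Supply = -1, removing each variable's own equation.
Surplus = 2*Supply + 2*Demand - 2*Price  [with Supply=-1, Demand=-3, Price=2]  = -12

-12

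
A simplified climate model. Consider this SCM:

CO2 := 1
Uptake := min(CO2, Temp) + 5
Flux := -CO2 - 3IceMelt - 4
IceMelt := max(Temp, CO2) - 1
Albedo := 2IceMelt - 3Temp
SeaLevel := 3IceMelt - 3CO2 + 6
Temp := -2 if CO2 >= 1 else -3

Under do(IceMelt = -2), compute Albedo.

The intervention breaks the incoming arrows to IceMelt: IceMelt := max(Temp, CO2) - 1 no longer applies, and IceMelt = -2.
Temp = -2 if CO2 >= 1 else -3  [with CO2=1]  = -2
Albedo = 2IceMelt - 3Temp  [with IceMelt=-2, Temp=-2]  = 2

2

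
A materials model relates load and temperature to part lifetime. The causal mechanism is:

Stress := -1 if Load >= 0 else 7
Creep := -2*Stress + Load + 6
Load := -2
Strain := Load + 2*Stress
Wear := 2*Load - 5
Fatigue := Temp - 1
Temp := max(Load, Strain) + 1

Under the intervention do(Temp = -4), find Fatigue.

The intervention breaks the incoming arrows to Temp: Temp := max(Load, Strain) + 1 no longer applies, and Temp = -4.
Fatigue = Temp - 1  [with Temp=-4]  = -5

-5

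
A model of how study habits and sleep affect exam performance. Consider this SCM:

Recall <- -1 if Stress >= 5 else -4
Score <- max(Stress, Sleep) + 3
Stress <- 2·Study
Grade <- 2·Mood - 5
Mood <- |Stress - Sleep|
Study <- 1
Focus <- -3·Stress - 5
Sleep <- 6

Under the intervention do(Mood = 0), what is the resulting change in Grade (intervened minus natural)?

Intervening sets Mood = 0 and removes its equation (Mood <- |Stress - Sleep|).
Grade = 2·Mood - 5  [with Mood=0]  = -5
Without intervention: Stress = 2·Study  [with Study=1]  = 2; Mood = |Stress - Sleep|  [with Stress=2, Sleep=6]  = 4; Grade = 2·Mood - 5  [with Mood=4]  = 3.
Change = -5 − 3 = -8.

-8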